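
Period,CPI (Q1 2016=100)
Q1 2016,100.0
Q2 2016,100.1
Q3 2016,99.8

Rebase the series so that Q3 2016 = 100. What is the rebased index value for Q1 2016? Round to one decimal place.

100.2

Rebased(Q1 2016) = 100.0 / 99.8 × 100 = 100.2004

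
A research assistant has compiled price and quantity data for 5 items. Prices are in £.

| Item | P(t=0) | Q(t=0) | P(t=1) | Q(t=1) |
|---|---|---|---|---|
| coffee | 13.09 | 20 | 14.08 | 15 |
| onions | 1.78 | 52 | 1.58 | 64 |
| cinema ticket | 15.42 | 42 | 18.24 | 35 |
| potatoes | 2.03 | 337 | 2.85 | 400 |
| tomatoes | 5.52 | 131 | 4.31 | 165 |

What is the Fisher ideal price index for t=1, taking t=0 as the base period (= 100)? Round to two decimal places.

Laspeyres component (base-period weights):
ΣP(t=1)Q(t=0) = 14.08×20 + 1.58×52 + 18.24×42 + 2.85×337 + 4.31×131 = 281.6 + 82.16 + 766.08 + 960.45 + 564.61 = 2654.9
ΣP(t=0)Q(t=0) = 13.09×20 + 1.78×52 + 15.42×42 + 2.03×337 + 5.52×131 = 261.8 + 92.56 + 647.64 + 684.11 + 723.12 = 2409.23
L = 2654.9 / 2409.23 × 100 = 110.1970
Paasche component (current-period weights):
ΣP(t=1)Q(t=1) = 14.08×15 + 1.58×64 + 18.24×35 + 2.85×400 + 4.31×165 = 211.2 + 101.12 + 638.4 + 1140 + 711.15 = 2801.87
ΣP(t=0)Q(t=1) = 13.09×15 + 1.78×64 + 15.42×35 + 2.03×400 + 5.52×165 = 196.35 + 113.92 + 539.7 + 812 + 910.8 = 2572.77
P = 2801.87 / 2572.77 × 100 = 108.9048
Fisher = √(L × P) = √(110.1970 × 108.9048) = 109.5490

109.55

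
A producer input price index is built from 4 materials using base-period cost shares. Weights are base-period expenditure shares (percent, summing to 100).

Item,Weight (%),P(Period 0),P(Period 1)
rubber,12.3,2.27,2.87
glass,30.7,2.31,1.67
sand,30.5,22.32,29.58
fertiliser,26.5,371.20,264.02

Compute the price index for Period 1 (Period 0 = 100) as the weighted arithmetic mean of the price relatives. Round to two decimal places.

rubber: 12.3 × (2.87/2.27) = 12.3 × 1.264317 = 15.5511
glass: 30.7 × (1.67/2.31) = 30.7 × 0.722944 = 22.1944
sand: 30.5 × (29.58/22.32) = 30.5 × 1.325269 = 40.4207
fertiliser: 26.5 × (264.02/371.20) = 26.5 × 0.711261 = 18.8484
Index = Σ wᵢ·(p₁ᵢ/p₀ᵢ) = 15.5511 + 22.1944 + 40.4207 + 18.8484 = 97.0146

97.01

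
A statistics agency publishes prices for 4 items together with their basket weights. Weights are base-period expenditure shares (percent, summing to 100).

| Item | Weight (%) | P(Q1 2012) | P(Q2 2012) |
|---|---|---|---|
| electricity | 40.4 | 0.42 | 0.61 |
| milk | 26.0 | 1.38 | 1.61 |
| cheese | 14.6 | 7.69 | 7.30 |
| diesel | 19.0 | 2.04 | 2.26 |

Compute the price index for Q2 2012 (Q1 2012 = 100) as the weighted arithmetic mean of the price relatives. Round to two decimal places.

electricity: 40.4 × (0.61/0.42) = 40.4 × 1.452381 = 58.6762
milk: 26.0 × (1.61/1.38) = 26.0 × 1.166667 = 30.3333
cheese: 14.6 × (7.30/7.69) = 14.6 × 0.949285 = 13.8596
diesel: 19.0 × (2.26/2.04) = 19.0 × 1.107843 = 21.0490
Index = Σ wᵢ·(p₁ᵢ/p₀ᵢ) = 58.6762 + 30.3333 + 13.8596 + 21.0490 = 123.9181

123.92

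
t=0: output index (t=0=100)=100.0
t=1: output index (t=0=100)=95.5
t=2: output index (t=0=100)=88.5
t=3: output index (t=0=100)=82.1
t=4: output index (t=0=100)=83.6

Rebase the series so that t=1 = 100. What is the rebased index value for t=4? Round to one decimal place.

Rebased(t=4) = 83.6 / 95.5 × 100 = 87.5393

87.5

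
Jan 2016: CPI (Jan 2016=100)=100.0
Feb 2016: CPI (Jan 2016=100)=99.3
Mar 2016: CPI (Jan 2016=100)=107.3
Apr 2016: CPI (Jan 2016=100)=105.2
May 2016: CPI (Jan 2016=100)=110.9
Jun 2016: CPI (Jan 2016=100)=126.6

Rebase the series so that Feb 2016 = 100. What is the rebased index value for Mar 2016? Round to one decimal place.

108.1

Rebased(Mar 2016) = 107.3 / 99.3 × 100 = 108.0564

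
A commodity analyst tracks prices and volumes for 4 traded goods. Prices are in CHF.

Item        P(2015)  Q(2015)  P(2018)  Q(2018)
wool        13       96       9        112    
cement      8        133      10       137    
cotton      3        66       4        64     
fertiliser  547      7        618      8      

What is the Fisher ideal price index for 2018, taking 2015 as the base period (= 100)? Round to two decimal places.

106.73

Laspeyres component (base-period weights):
ΣP(2018)Q(2015) = 9×96 + 10×133 + 4×66 + 618×7 = 864 + 1330 + 264 + 4326 = 6784
ΣP(2015)Q(2015) = 13×96 + 8×133 + 3×66 + 547×7 = 1248 + 1064 + 198 + 3829 = 6339
L = 6784 / 6339 × 100 = 107.0200
Paasche component (current-period weights):
ΣP(2018)Q(2018) = 9×112 + 10×137 + 4×64 + 618×8 = 1008 + 1370 + 256 + 4944 = 7578
ΣP(2015)Q(2018) = 13×112 + 8×137 + 3×64 + 547×8 = 1456 + 1096 + 192 + 4376 = 7120
P = 7578 / 7120 × 100 = 106.4326
Fisher = √(L × P) = √(107.0200 × 106.4326) = 106.7259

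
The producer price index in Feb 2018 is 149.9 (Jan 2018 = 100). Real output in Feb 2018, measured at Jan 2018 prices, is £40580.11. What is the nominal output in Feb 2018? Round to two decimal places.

60829.58

Nominal = Real × (Index/100) = 40580.11 × (149.9/100)
        = 40580.11 × 1.499 = 60829.5849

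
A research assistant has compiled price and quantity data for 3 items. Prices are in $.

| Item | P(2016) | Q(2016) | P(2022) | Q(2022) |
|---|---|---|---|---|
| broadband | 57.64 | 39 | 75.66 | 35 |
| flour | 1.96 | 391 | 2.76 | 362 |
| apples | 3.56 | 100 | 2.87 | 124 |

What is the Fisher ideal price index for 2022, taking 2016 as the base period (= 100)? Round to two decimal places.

Laspeyres component (base-period weights):
ΣP(2022)Q(2016) = 75.66×39 + 2.76×391 + 2.87×100 = 2950.74 + 1079.16 + 287 = 4316.9
ΣP(2016)Q(2016) = 57.64×39 + 1.96×391 + 3.56×100 = 2247.96 + 766.36 + 356 = 3370.32
L = 4316.9 / 3370.32 × 100 = 128.0858
Paasche component (current-period weights):
ΣP(2022)Q(2022) = 75.66×35 + 2.76×362 + 2.87×124 = 2648.1 + 999.12 + 355.88 = 4003.1
ΣP(2016)Q(2022) = 57.64×35 + 1.96×362 + 3.56×124 = 2017.4 + 709.52 + 441.44 = 3168.36
P = 4003.1 / 3168.36 × 100 = 126.3461
Fisher = √(L × P) = √(128.0858 × 126.3461) = 127.2130

127.21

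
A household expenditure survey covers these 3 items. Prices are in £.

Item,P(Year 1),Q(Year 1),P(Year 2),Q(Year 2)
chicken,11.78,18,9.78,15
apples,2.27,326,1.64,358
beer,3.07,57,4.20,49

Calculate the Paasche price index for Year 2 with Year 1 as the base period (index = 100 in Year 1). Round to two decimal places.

Paasche price index uses current-period quantities as weights.
ΣP(Year 2)·Q(Year 2) = 9.78×15 + 1.64×358 + 4.20×49 = 146.7 + 587.12 + 205.8 = 939.62
ΣP(Year 1)·Q(Year 2) = 11.78×15 + 2.27×358 + 3.07×49 = 176.7 + 812.66 + 150.43 = 1139.79
Index = 939.62 / 1139.79 × 100 = 82.4380

82.44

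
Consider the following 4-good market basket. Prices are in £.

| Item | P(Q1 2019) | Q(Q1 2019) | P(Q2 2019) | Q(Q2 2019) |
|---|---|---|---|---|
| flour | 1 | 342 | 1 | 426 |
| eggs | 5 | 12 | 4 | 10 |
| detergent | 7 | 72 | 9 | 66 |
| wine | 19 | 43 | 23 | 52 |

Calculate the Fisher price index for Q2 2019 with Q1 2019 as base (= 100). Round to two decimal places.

Laspeyres component (base-period weights):
ΣP(Q2 2019)Q(Q1 2019) = 1×342 + 4×12 + 9×72 + 23×43 = 342 + 48 + 648 + 989 = 2027
ΣP(Q1 2019)Q(Q1 2019) = 1×342 + 5×12 + 7×72 + 19×43 = 342 + 60 + 504 + 817 = 1723
L = 2027 / 1723 × 100 = 117.6436
Paasche component (current-period weights):
ΣP(Q2 2019)Q(Q2 2019) = 1×426 + 4×10 + 9×66 + 23×52 = 426 + 40 + 594 + 1196 = 2256
ΣP(Q1 2019)Q(Q2 2019) = 1×426 + 5×10 + 7×66 + 19×52 = 426 + 50 + 462 + 988 = 1926
P = 2256 / 1926 × 100 = 117.1340
Fisher = √(L × P) = √(117.6436 × 117.1340) = 117.3885

117.39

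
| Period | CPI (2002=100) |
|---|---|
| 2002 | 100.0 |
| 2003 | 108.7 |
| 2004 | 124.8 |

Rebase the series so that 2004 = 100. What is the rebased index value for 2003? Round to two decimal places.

87.10

Rebased(2003) = 108.7 / 124.8 × 100 = 87.0994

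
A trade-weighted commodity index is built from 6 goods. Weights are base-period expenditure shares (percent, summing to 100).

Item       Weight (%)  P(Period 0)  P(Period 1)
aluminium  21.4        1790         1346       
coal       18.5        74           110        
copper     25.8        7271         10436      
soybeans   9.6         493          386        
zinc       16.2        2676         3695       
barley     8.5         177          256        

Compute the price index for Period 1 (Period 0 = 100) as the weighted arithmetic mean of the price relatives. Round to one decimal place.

aluminium: 21.4 × (1346/1790) = 21.4 × 0.751955 = 16.0918
coal: 18.5 × (110/74) = 18.5 × 1.486486 = 27.5000
copper: 25.8 × (10436/7271) = 25.8 × 1.435291 = 37.0305
soybeans: 9.6 × (386/493) = 9.6 × 0.782961 = 7.5164
zinc: 16.2 × (3695/2676) = 16.2 × 1.380792 = 22.3688
barley: 8.5 × (256/177) = 8.5 × 1.446328 = 12.2938
Index = Σ wᵢ·(p₁ᵢ/p₀ᵢ) = 16.0918 + 27.5000 + 37.0305 + 7.5164 + 22.3688 + 12.2938 = 122.8014

122.8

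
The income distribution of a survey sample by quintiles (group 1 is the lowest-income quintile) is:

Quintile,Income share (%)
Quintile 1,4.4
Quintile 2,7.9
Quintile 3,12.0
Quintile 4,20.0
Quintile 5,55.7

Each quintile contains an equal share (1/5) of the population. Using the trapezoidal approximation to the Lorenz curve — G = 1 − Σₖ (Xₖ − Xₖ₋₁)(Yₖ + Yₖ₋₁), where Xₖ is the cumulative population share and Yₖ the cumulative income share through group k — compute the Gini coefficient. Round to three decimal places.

Cumulative income shares Yₖ: 0.0440, 0.1230, 0.2430, 0.4430, 1.0000
Σ (Xₖ−Xₖ₋₁)(Yₖ+Yₖ₋₁) = (1/5)(0.0440+0.0000) + (1/5)(0.1230+0.0440) + (1/5)(0.2430+0.1230) + (1/5)(0.4430+0.2430) + (1/5)(1.0000+0.4430)
  = 0.0088 + 0.0334 + 0.0732 + 0.1372 + 0.2886 = 0.5412
G = 1 − 0.5412 = 0.4588

0.459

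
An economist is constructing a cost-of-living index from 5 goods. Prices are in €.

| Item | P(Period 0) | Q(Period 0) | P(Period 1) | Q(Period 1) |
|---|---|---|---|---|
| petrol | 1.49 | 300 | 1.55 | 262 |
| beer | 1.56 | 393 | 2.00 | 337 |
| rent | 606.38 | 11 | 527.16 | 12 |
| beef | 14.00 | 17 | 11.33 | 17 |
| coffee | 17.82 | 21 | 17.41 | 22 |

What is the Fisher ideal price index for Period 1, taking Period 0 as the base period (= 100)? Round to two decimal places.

90.83

Laspeyres component (base-period weights):
ΣP(Period 1)Q(Period 0) = 1.55×300 + 2.00×393 + 527.16×11 + 11.33×17 + 17.41×21 = 465 + 786 + 5798.76 + 192.61 + 365.61 = 7607.98
ΣP(Period 0)Q(Period 0) = 1.49×300 + 1.56×393 + 606.38×11 + 14.00×17 + 17.82×21 = 447 + 613.08 + 6670.18 + 238 + 374.22 = 8342.48
L = 7607.98 / 8342.48 × 100 = 91.1957
Paasche component (current-period weights):
ΣP(Period 1)Q(Period 1) = 1.55×262 + 2.00×337 + 527.16×12 + 11.33×17 + 17.41×22 = 406.1 + 674 + 6325.92 + 192.61 + 383.02 = 7981.65
ΣP(Period 0)Q(Period 1) = 1.49×262 + 1.56×337 + 606.38×12 + 14.00×17 + 17.82×22 = 390.38 + 525.72 + 7276.56 + 238 + 392.04 = 8822.7
P = 7981.65 / 8822.7 × 100 = 90.4672
Fisher = √(L × P) = √(91.1957 × 90.4672) = 90.8307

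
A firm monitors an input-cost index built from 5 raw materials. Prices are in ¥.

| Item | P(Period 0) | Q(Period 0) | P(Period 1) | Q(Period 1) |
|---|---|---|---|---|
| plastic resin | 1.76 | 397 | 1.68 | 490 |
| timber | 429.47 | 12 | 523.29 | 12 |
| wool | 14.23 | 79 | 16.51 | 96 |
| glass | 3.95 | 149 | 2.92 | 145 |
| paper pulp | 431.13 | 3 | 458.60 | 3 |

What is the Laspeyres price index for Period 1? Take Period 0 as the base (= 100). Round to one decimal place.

Laspeyres price index uses base-period quantities as weights.
ΣP(Period 1)·Q(Period 0) = 1.68×397 + 523.29×12 + 16.51×79 + 2.92×149 + 458.60×3 = 666.96 + 6279.48 + 1304.29 + 435.08 + 1375.8 = 10061.61
ΣP(Period 0)·Q(Period 0) = 1.76×397 + 429.47×12 + 14.23×79 + 3.95×149 + 431.13×3 = 698.72 + 5153.64 + 1124.17 + 588.55 + 1293.39 = 8858.47
Index = 10061.61 / 8858.47 × 100 = 113.5818

113.6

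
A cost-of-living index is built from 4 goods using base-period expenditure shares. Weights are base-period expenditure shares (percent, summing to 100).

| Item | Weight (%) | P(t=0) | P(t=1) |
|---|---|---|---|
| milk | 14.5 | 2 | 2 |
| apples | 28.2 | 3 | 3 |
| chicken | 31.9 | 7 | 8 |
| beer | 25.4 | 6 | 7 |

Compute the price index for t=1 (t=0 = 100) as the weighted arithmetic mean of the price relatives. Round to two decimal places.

108.79

milk: 14.5 × (2/2) = 14.5 × 1.000000 = 14.5000
apples: 28.2 × (3/3) = 28.2 × 1.000000 = 28.2000
chicken: 31.9 × (8/7) = 31.9 × 1.142857 = 36.4571
beer: 25.4 × (7/6) = 25.4 × 1.166667 = 29.6333
Index = Σ wᵢ·(p₁ᵢ/p₀ᵢ) = 14.5000 + 28.2000 + 36.4571 + 29.6333 = 108.7905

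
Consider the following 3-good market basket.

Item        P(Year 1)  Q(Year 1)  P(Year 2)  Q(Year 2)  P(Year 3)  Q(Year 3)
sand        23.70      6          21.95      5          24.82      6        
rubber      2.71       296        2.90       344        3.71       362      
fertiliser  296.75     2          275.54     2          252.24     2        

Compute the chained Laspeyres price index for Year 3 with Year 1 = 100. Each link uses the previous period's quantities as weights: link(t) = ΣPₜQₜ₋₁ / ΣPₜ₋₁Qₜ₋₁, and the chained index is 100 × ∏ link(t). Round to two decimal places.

Link Year 1→Year 2:
ΣP(Year 2)Q(Year 1) = 21.95×6 + 2.90×296 + 275.54×2 = 131.7 + 858.4 + 551.08 = 1541.18
ΣP(Year 1)Q(Year 1) = 23.70×6 + 2.71×296 + 296.75×2 = 142.2 + 802.16 + 593.5 = 1537.86
link = 1541.18/1537.86 = 1.002159
Link Year 2→Year 3:
ΣP(Year 3)Q(Year 2) = 24.82×5 + 3.71×344 + 252.24×2 = 124.1 + 1276.24 + 504.48 = 1904.82
ΣP(Year 2)Q(Year 2) = 21.95×5 + 2.90×344 + 275.54×2 = 109.75 + 997.6 + 551.08 = 1658.43
link = 1904.82/1658.43 = 1.148568
Chained index = 100 × 1.002159 × 1.148568 = 115.1048

115.10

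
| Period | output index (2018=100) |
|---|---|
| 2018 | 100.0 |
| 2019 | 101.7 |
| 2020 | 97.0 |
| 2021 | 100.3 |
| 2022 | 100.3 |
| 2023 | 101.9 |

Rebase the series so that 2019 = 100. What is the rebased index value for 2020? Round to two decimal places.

95.38

Rebased(2020) = 97.0 / 101.7 × 100 = 95.3786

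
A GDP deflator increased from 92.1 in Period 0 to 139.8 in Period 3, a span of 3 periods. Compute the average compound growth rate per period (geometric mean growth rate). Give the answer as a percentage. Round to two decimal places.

Growth factor = (139.8/92.1)^(1/3) = (1.517915)^(1/3) = 1.149254
Growth rate = 1.149254 − 1 = 0.149254 = 14.9254%

14.93%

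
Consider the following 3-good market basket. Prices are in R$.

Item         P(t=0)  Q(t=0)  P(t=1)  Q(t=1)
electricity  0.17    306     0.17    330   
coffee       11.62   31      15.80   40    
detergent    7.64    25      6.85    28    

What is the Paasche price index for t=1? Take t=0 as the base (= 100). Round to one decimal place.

Paasche price index uses current-period quantities as weights.
ΣP(t=1)·Q(t=1) = 0.17×330 + 15.80×40 + 6.85×28 = 56.1 + 632 + 191.8 = 879.9
ΣP(t=0)·Q(t=1) = 0.17×330 + 11.62×40 + 7.64×28 = 56.1 + 464.8 + 213.92 = 734.82
Index = 879.9 / 734.82 × 100 = 119.7436

119.7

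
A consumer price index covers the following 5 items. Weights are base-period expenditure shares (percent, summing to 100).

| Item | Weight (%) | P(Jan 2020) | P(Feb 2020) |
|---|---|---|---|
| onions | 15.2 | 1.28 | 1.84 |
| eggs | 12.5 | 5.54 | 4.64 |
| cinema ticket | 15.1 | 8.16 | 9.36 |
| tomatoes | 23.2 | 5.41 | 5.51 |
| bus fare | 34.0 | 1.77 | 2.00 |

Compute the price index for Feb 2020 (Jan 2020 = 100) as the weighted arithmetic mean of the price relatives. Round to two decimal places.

onions: 15.2 × (1.84/1.28) = 15.2 × 1.437500 = 21.8500
eggs: 12.5 × (4.64/5.54) = 12.5 × 0.837545 = 10.4693
cinema ticket: 15.1 × (9.36/8.16) = 15.1 × 1.147059 = 17.3206
tomatoes: 23.2 × (5.51/5.41) = 23.2 × 1.018484 = 23.6288
bus fare: 34.0 × (2.00/1.77) = 34.0 × 1.129944 = 38.4181
Index = Σ wᵢ·(p₁ᵢ/p₀ᵢ) = 21.8500 + 10.4693 + 17.3206 + 23.6288 + 38.4181 = 111.6868

111.69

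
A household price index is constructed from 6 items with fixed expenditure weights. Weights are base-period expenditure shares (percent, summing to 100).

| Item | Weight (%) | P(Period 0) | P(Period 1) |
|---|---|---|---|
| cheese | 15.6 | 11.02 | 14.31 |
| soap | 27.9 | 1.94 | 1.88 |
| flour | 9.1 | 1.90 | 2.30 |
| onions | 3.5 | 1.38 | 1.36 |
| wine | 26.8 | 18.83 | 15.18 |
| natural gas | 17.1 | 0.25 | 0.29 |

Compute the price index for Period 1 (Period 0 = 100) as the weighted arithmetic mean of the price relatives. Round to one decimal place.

cheese: 15.6 × (14.31/11.02) = 15.6 × 1.298548 = 20.2574
soap: 27.9 × (1.88/1.94) = 27.9 × 0.969072 = 27.0371
flour: 9.1 × (2.30/1.90) = 9.1 × 1.210526 = 11.0158
onions: 3.5 × (1.36/1.38) = 3.5 × 0.985507 = 3.4493
wine: 26.8 × (15.18/18.83) = 26.8 × 0.806160 = 21.6051
natural gas: 17.1 × (0.29/0.25) = 17.1 × 1.160000 = 19.8360
Index = Σ wᵢ·(p₁ᵢ/p₀ᵢ) = 20.2574 + 27.0371 + 11.0158 + 3.4493 + 21.6051 + 19.8360 = 103.2006

103.2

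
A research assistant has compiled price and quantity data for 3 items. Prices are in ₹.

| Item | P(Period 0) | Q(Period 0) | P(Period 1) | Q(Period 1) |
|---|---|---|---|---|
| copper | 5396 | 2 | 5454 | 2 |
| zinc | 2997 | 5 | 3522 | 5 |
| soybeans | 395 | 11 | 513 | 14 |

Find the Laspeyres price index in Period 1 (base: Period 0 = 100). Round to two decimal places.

Laspeyres price index uses base-period quantities as weights.
ΣP(Period 1)·Q(Period 0) = 5454×2 + 3522×5 + 513×11 = 10908 + 17610 + 5643 = 34161
ΣP(Period 0)·Q(Period 0) = 5396×2 + 2997×5 + 395×11 = 10792 + 14985 + 4345 = 30122
Index = 34161 / 30122 × 100 = 113.4088

113.41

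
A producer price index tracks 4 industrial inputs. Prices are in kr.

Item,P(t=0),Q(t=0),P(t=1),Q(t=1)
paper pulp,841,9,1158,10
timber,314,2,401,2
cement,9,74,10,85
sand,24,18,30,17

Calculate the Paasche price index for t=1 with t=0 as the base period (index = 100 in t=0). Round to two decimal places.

134.58

Paasche price index uses current-period quantities as weights.
ΣP(t=1)·Q(t=1) = 1158×10 + 401×2 + 10×85 + 30×17 = 11580 + 802 + 850 + 510 = 13742
ΣP(t=0)·Q(t=1) = 841×10 + 314×2 + 9×85 + 24×17 = 8410 + 628 + 765 + 408 = 10211
Index = 13742 / 10211 × 100 = 134.5804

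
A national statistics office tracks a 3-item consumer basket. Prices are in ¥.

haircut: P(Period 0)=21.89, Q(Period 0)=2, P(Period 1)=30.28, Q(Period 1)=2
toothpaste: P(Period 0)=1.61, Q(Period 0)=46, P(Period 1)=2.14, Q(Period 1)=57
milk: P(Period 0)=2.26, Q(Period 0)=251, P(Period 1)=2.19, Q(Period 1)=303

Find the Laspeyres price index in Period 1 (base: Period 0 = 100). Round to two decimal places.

Laspeyres price index uses base-period quantities as weights.
ΣP(Period 1)·Q(Period 0) = 30.28×2 + 2.14×46 + 2.19×251 = 60.56 + 98.44 + 549.69 = 708.69
ΣP(Period 0)·Q(Period 0) = 21.89×2 + 1.61×46 + 2.26×251 = 43.78 + 74.06 + 567.26 = 685.1
Index = 708.69 / 685.1 × 100 = 103.4433

103.44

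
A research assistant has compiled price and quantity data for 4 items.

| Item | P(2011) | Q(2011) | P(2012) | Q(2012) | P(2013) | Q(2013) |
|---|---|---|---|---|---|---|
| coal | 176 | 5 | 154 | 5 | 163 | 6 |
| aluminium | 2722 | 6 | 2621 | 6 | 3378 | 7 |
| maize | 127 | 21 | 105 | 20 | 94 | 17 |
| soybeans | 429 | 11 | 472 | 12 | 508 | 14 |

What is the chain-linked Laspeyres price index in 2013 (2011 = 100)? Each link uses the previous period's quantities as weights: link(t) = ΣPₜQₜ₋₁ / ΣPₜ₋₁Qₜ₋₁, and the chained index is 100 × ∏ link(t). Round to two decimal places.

Link 2011→2012:
ΣP(2012)Q(2011) = 154×5 + 2621×6 + 105×21 + 472×11 = 770 + 15726 + 2205 + 5192 = 23893
ΣP(2011)Q(2011) = 176×5 + 2722×6 + 127×21 + 429×11 = 880 + 16332 + 2667 + 4719 = 24598
link = 23893/24598 = 0.971339
Link 2012→2013:
ΣP(2013)Q(2012) = 163×5 + 3378×6 + 94×20 + 508×12 = 815 + 20268 + 1880 + 6096 = 29059
ΣP(2012)Q(2012) = 154×5 + 2621×6 + 105×20 + 472×12 = 770 + 15726 + 2100 + 5664 = 24260
link = 29059/24260 = 1.197815
Chained index = 100 × 0.971339 × 1.197815 = 116.3485

116.35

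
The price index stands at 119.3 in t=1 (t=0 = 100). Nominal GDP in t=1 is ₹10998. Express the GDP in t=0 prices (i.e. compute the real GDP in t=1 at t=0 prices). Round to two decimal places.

Real = Nominal ÷ (Index/100) = 10998 ÷ (119.3/100)
     = 10998 ÷ 1.193 = 9218.7762

9218.78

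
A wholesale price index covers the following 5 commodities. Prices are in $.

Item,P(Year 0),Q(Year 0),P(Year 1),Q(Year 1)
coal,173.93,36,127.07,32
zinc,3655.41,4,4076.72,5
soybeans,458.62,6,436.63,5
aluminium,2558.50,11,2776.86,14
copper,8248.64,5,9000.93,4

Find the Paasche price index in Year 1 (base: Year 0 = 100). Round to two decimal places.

Paasche price index uses current-period quantities as weights.
ΣP(Year 1)·Q(Year 1) = 127.07×32 + 4076.72×5 + 436.63×5 + 2776.86×14 + 9000.93×4 = 4066.24 + 20383.6 + 2183.15 + 38876.04 + 36003.72 = 101512.75
ΣP(Year 0)·Q(Year 1) = 173.93×32 + 3655.41×5 + 458.62×5 + 2558.50×14 + 8248.64×4 = 5565.76 + 18277.05 + 2293.1 + 35819 + 32994.56 = 94949.47
Index = 101512.75 / 94949.47 × 100 = 106.9124

106.91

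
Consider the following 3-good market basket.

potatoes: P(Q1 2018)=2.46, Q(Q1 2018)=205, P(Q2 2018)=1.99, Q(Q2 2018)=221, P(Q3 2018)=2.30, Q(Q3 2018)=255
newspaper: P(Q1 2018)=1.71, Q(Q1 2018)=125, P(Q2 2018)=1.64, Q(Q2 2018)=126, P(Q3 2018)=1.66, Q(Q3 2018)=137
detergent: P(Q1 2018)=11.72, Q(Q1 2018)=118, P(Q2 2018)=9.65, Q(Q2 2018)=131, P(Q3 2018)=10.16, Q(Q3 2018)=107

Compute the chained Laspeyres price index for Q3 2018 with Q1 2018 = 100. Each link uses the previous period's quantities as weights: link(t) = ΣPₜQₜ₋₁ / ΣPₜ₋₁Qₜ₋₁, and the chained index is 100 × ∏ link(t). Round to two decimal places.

89.39

Link Q1 2018→Q2 2018:
ΣP(Q2 2018)Q(Q1 2018) = 1.99×205 + 1.64×125 + 9.65×118 = 407.95 + 205 + 1138.7 = 1751.65
ΣP(Q1 2018)Q(Q1 2018) = 2.46×205 + 1.71×125 + 11.72×118 = 504.3 + 213.75 + 1382.96 = 2101.01
link = 1751.65/2101.01 = 0.833718
Link Q2 2018→Q3 2018:
ΣP(Q3 2018)Q(Q2 2018) = 2.30×221 + 1.66×126 + 10.16×131 = 508.3 + 209.16 + 1330.96 = 2048.42
ΣP(Q2 2018)Q(Q2 2018) = 1.99×221 + 1.64×126 + 9.65×131 = 439.79 + 206.64 + 1264.15 = 1910.58
link = 2048.42/1910.58 = 1.072146
Chained index = 100 × 0.833718 × 1.072146 = 89.3867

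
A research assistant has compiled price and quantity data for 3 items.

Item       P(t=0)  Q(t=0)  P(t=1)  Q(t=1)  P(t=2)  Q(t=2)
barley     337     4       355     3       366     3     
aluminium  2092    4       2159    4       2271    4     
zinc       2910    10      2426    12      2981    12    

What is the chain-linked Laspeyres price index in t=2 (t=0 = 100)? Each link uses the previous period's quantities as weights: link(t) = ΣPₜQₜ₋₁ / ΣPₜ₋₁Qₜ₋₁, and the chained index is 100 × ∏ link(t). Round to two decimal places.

104.67

Link t=0→t=1:
ΣP(t=1)Q(t=0) = 355×4 + 2159×4 + 2426×10 = 1420 + 8636 + 24260 = 34316
ΣP(t=0)Q(t=0) = 337×4 + 2092×4 + 2910×10 = 1348 + 8368 + 29100 = 38816
link = 34316/38816 = 0.884068
Link t=1→t=2:
ΣP(t=2)Q(t=1) = 366×3 + 2271×4 + 2981×12 = 1098 + 9084 + 35772 = 45954
ΣP(t=1)Q(t=1) = 355×3 + 2159×4 + 2426×12 = 1065 + 8636 + 29112 = 38813
link = 45954/38813 = 1.183985
Chained index = 100 × 0.884068 × 1.183985 = 104.6724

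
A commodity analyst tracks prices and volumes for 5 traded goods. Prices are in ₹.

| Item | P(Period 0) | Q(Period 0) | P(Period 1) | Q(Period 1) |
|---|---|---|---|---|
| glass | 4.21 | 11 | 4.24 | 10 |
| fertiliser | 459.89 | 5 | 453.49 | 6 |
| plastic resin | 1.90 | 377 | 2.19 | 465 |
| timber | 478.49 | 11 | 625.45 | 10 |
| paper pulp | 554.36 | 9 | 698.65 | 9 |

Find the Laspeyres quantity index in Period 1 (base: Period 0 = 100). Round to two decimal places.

101.08

Laspeyres quantity index uses base-period prices as weights.
ΣP(Period 0)·Q(Period 1) = 4.21×10 + 459.89×6 + 1.90×465 + 478.49×10 + 554.36×9 = 42.1 + 2759.34 + 883.5 + 4784.9 + 4989.24 = 13459.08
ΣP(Period 0)·Q(Period 0) = 4.21×11 + 459.89×5 + 1.90×377 + 478.49×11 + 554.36×9 = 46.31 + 2299.45 + 716.3 + 5263.39 + 4989.24 = 13314.69
Index = 13459.08 / 13314.69 × 100 = 101.0844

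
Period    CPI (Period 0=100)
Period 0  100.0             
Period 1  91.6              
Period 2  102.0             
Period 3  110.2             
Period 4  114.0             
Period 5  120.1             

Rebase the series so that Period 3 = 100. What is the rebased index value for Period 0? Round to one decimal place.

90.7

Rebased(Period 0) = 100.0 / 110.2 × 100 = 90.7441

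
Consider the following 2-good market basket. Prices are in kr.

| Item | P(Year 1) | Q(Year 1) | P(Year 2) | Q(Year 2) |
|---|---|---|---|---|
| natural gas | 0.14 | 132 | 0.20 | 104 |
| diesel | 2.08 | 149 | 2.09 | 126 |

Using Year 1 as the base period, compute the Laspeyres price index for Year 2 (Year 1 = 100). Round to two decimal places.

102.87

Laspeyres price index uses base-period quantities as weights.
ΣP(Year 2)·Q(Year 1) = 0.20×132 + 2.09×149 = 26.4 + 311.41 = 337.81
ΣP(Year 1)·Q(Year 1) = 0.14×132 + 2.08×149 = 18.48 + 309.92 = 328.4
Index = 337.81 / 328.4 × 100 = 102.8654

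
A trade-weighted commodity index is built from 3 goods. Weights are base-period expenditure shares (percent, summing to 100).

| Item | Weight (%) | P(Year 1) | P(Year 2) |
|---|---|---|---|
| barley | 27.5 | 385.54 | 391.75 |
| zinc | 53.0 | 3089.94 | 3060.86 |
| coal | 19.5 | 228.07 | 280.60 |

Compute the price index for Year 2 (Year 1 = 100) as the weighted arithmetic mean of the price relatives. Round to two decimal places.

104.44

barley: 27.5 × (391.75/385.54) = 27.5 × 1.016107 = 27.9430
zinc: 53.0 × (3060.86/3089.94) = 53.0 × 0.990589 = 52.5012
coal: 19.5 × (280.60/228.07) = 19.5 × 1.230324 = 23.9913
Index = Σ wᵢ·(p₁ᵢ/p₀ᵢ) = 27.9430 + 52.5012 + 23.9913 = 104.4355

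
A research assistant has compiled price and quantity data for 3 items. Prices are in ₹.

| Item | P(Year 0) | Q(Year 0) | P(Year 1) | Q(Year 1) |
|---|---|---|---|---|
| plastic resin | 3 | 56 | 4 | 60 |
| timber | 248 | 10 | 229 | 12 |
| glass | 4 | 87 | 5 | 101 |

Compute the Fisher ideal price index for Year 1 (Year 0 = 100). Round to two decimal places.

98.27

Laspeyres component (base-period weights):
ΣP(Year 1)Q(Year 0) = 4×56 + 229×10 + 5×87 = 224 + 2290 + 435 = 2949
ΣP(Year 0)Q(Year 0) = 3×56 + 248×10 + 4×87 = 168 + 2480 + 348 = 2996
L = 2949 / 2996 × 100 = 98.4312
Paasche component (current-period weights):
ΣP(Year 1)Q(Year 1) = 4×60 + 229×12 + 5×101 = 240 + 2748 + 505 = 3493
ΣP(Year 0)Q(Year 1) = 3×60 + 248×12 + 4×101 = 180 + 2976 + 404 = 3560
P = 3493 / 3560 × 100 = 98.1180
Fisher = √(L × P) = √(98.4312 × 98.1180) = 98.2745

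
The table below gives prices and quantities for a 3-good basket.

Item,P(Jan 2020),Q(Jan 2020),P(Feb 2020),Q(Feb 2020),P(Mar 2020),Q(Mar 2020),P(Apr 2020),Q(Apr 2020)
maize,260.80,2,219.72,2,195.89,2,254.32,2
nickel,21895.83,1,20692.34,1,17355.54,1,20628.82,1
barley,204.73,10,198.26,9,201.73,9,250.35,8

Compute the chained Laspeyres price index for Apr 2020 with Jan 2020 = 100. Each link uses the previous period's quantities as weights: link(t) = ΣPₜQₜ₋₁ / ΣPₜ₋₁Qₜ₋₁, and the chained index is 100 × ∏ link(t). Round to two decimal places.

96.44

Link Jan 2020→Feb 2020:
ΣP(Feb 2020)Q(Jan 2020) = 219.72×2 + 20692.34×1 + 198.26×10 = 439.44 + 20692.34 + 1982.6 = 23114.38
ΣP(Jan 2020)Q(Jan 2020) = 260.80×2 + 21895.83×1 + 204.73×10 = 521.6 + 21895.83 + 2047.3 = 24464.73
link = 23114.38/24464.73 = 0.944804
Link Feb 2020→Mar 2020:
ΣP(Mar 2020)Q(Feb 2020) = 195.89×2 + 17355.54×1 + 201.73×9 = 391.78 + 17355.54 + 1815.57 = 19562.89
ΣP(Feb 2020)Q(Feb 2020) = 219.72×2 + 20692.34×1 + 198.26×9 = 439.44 + 20692.34 + 1784.34 = 22916.12
link = 19562.89/22916.12 = 0.853674
Link Mar 2020→Apr 2020:
ΣP(Apr 2020)Q(Mar 2020) = 254.32×2 + 20628.82×1 + 250.35×9 = 508.64 + 20628.82 + 2253.15 = 23390.61
ΣP(Mar 2020)Q(Mar 2020) = 195.89×2 + 17355.54×1 + 201.73×9 = 391.78 + 17355.54 + 1815.57 = 19562.89
link = 23390.61/19562.89 = 1.195662
Chained index = 100 × 0.944804 × 0.853674 × 1.195662 = 96.4367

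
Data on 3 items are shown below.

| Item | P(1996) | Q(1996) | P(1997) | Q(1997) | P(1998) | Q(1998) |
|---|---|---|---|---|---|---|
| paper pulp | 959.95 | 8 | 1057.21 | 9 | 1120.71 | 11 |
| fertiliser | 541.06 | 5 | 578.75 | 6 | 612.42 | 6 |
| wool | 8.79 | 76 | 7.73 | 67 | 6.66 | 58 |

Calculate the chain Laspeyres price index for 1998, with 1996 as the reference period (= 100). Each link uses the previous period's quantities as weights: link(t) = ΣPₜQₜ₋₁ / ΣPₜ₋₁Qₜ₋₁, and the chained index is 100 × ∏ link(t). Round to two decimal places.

Link 1996→1997:
ΣP(1997)Q(1996) = 1057.21×8 + 578.75×5 + 7.73×76 = 8457.68 + 2893.75 + 587.48 = 11938.91
ΣP(1996)Q(1996) = 959.95×8 + 541.06×5 + 8.79×76 = 7679.6 + 2705.3 + 668.04 = 11052.94
link = 11938.91/11052.94 = 1.080157
Link 1997→1998:
ΣP(1998)Q(1997) = 1120.71×9 + 612.42×6 + 6.66×67 = 10086.39 + 3674.52 + 446.22 = 14207.13
ΣP(1997)Q(1997) = 1057.21×9 + 578.75×6 + 7.73×67 = 9514.89 + 3472.5 + 517.91 = 13505.3
link = 14207.13/13505.3 = 1.051967
Chained index = 100 × 1.080157 × 1.051967 = 113.6289

113.63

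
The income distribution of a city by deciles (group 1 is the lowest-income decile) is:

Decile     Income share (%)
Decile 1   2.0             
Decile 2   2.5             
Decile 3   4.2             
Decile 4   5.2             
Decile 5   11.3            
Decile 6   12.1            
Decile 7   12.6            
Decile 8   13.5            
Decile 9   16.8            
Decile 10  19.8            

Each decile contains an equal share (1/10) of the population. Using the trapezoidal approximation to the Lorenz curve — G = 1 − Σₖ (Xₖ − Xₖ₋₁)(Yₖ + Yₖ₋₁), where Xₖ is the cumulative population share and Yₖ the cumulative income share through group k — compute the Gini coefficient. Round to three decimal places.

0.330

Cumulative income shares Yₖ: 0.0200, 0.0450, 0.0870, 0.1390, 0.2520, 0.3730, 0.4990, 0.6340, 0.8020, 1.0000
Σ (Xₖ−Xₖ₋₁)(Yₖ+Yₖ₋₁) = (1/10)(0.0200+0.0000) + (1/10)(0.0450+0.0200) + (1/10)(0.0870+0.0450) + (1/10)(0.1390+0.0870) + (1/10)(0.2520+0.1390) + (1/10)(0.3730+0.2520) + (1/10)(0.4990+0.3730) + (1/10)(0.6340+0.4990) + (1/10)(0.8020+0.6340) + (1/10)(1.0000+0.8020)
  = 0.0020 + 0.0065 + 0.0132 + 0.0226 + 0.0391 + 0.0625 + 0.0872 + 0.1133 + 0.1436 + 0.1802 = 0.6702
G = 1 − 0.6702 = 0.3298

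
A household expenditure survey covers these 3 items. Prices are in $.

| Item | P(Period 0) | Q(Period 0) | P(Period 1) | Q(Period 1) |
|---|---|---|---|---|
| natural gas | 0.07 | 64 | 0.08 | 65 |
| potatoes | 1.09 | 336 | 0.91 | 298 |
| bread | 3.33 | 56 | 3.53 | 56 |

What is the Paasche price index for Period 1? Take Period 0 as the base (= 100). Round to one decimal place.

Paasche price index uses current-period quantities as weights.
ΣP(Period 1)·Q(Period 1) = 0.08×65 + 0.91×298 + 3.53×56 = 5.2 + 271.18 + 197.68 = 474.06
ΣP(Period 0)·Q(Period 1) = 0.07×65 + 1.09×298 + 3.33×56 = 4.55 + 324.82 + 186.48 = 515.85
Index = 474.06 / 515.85 × 100 = 91.8988

91.9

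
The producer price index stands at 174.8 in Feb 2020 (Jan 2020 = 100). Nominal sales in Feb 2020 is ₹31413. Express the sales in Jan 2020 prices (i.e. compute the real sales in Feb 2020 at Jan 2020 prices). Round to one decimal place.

Real = Nominal ÷ (Index/100) = 31413 ÷ (174.8/100)
     = 31413 ÷ 1.748 = 17970.8238

17970.8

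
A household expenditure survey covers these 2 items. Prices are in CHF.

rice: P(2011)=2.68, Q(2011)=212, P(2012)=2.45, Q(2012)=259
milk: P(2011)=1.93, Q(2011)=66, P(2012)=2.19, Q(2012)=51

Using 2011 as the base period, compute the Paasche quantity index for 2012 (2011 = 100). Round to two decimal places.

112.40

Paasche quantity index uses current-period prices as weights.
ΣP(2012)·Q(2012) = 2.45×259 + 2.19×51 = 634.55 + 111.69 = 746.24
ΣP(2012)·Q(2011) = 2.45×212 + 2.19×66 = 519.4 + 144.54 = 663.94
Index = 746.24 / 663.94 × 100 = 112.3957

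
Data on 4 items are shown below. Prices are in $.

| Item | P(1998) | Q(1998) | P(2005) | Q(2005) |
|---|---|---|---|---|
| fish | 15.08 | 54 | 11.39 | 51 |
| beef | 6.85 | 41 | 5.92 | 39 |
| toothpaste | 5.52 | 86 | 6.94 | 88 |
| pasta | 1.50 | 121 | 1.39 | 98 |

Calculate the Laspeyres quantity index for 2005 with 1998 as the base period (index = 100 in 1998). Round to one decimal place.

Laspeyres quantity index uses base-period prices as weights.
ΣP(1998)·Q(2005) = 15.08×51 + 6.85×39 + 5.52×88 + 1.50×98 = 769.08 + 267.15 + 485.76 + 147 = 1668.99
ΣP(1998)·Q(1998) = 15.08×54 + 6.85×41 + 5.52×86 + 1.50×121 = 814.32 + 280.85 + 474.72 + 181.5 = 1751.39
Index = 1668.99 / 1751.39 × 100 = 95.2952

95.3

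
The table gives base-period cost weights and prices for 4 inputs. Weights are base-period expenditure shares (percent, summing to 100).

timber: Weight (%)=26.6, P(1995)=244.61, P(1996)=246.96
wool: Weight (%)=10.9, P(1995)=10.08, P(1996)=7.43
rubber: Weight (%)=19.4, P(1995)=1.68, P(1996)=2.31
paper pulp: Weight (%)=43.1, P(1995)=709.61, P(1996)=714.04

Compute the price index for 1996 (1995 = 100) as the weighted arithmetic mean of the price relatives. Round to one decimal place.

timber: 26.6 × (246.96/244.61) = 26.6 × 1.009607 = 26.8555
wool: 10.9 × (7.43/10.08) = 10.9 × 0.737103 = 8.0344
rubber: 19.4 × (2.31/1.68) = 19.4 × 1.375000 = 26.6750
paper pulp: 43.1 × (714.04/709.61) = 43.1 × 1.006243 = 43.3691
Index = Σ wᵢ·(p₁ᵢ/p₀ᵢ) = 26.8555 + 8.0344 + 26.6750 + 43.3691 = 104.9340

104.9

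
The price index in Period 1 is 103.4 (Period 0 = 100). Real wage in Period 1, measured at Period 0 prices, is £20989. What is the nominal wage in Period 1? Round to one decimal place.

Nominal = Real × (Index/100) = 20989 × (103.4/100)
        = 20989 × 1.034 = 21702.6260

21702.6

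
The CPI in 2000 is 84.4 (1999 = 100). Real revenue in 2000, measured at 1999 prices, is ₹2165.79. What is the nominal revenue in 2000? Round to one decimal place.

1827.9

Nominal = Real × (Index/100) = 2165.79 × (84.4/100)
        = 2165.79 × 0.844 = 1827.9268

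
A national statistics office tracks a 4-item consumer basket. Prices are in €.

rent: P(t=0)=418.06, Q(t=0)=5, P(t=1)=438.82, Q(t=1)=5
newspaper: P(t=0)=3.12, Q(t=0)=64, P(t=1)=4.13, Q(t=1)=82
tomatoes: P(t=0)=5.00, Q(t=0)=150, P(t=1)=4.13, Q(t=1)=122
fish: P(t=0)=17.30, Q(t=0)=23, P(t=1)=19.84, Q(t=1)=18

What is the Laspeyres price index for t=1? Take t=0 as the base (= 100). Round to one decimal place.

102.8

Laspeyres price index uses base-period quantities as weights.
ΣP(t=1)·Q(t=0) = 438.82×5 + 4.13×64 + 4.13×150 + 19.84×23 = 2194.1 + 264.32 + 619.5 + 456.32 = 3534.24
ΣP(t=0)·Q(t=0) = 418.06×5 + 3.12×64 + 5.00×150 + 17.30×23 = 2090.3 + 199.68 + 750 + 397.9 = 3437.88
Index = 3534.24 / 3437.88 × 100 = 102.8029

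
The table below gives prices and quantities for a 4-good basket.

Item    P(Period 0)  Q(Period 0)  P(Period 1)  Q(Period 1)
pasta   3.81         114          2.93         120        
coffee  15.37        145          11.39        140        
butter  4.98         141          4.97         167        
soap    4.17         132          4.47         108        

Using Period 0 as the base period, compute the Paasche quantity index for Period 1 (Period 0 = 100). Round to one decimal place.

Paasche quantity index uses current-period prices as weights.
ΣP(Period 1)·Q(Period 1) = 2.93×120 + 11.39×140 + 4.97×167 + 4.47×108 = 351.6 + 1594.6 + 829.99 + 482.76 = 3258.95
ΣP(Period 1)·Q(Period 0) = 2.93×114 + 11.39×145 + 4.97×141 + 4.47×132 = 334.02 + 1651.55 + 700.77 + 590.04 = 3276.38
Index = 3258.95 / 3276.38 × 100 = 99.4680

99.5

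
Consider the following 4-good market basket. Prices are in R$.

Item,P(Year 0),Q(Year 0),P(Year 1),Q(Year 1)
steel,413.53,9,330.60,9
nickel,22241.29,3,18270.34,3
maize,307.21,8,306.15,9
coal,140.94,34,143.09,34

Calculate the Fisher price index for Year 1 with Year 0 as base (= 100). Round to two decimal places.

Laspeyres component (base-period weights):
ΣP(Year 1)Q(Year 0) = 330.60×9 + 18270.34×3 + 306.15×8 + 143.09×34 = 2975.4 + 54811.02 + 2449.2 + 4865.06 = 65100.68
ΣP(Year 0)Q(Year 0) = 413.53×9 + 22241.29×3 + 307.21×8 + 140.94×34 = 3721.77 + 66723.87 + 2457.68 + 4791.96 = 77695.28
L = 65100.68 / 77695.28 × 100 = 83.7897
Paasche component (current-period weights):
ΣP(Year 1)Q(Year 1) = 330.60×9 + 18270.34×3 + 306.15×9 + 143.09×34 = 2975.4 + 54811.02 + 2755.35 + 4865.06 = 65406.83
ΣP(Year 0)Q(Year 1) = 413.53×9 + 22241.29×3 + 307.21×9 + 140.94×34 = 3721.77 + 66723.87 + 2764.89 + 4791.96 = 78002.49
P = 65406.83 / 78002.49 × 100 = 83.8522
Fisher = √(L × P) = √(83.7897 × 83.8522) = 83.8210

83.82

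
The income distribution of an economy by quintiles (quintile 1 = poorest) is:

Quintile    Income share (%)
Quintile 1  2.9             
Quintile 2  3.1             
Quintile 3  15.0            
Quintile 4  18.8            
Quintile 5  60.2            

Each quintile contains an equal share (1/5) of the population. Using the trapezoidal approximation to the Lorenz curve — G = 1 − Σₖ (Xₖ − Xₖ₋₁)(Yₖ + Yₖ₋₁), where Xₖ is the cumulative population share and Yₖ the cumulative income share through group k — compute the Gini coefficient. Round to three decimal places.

Cumulative income shares Yₖ: 0.0290, 0.0600, 0.2100, 0.3980, 1.0000
Σ (Xₖ−Xₖ₋₁)(Yₖ+Yₖ₋₁) = (1/5)(0.0290+0.0000) + (1/5)(0.0600+0.0290) + (1/5)(0.2100+0.0600) + (1/5)(0.3980+0.2100) + (1/5)(1.0000+0.3980)
  = 0.0058 + 0.0178 + 0.0540 + 0.1216 + 0.2796 = 0.4788
G = 1 − 0.4788 = 0.5212

0.521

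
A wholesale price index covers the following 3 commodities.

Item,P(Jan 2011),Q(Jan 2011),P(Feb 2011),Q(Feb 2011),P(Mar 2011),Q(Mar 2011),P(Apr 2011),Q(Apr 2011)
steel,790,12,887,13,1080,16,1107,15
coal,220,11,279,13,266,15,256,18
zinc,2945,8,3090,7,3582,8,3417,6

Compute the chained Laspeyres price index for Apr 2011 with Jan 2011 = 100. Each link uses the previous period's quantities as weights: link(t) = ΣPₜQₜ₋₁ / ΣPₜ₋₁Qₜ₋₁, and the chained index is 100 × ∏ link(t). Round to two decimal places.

122.82

Link Jan 2011→Feb 2011:
ΣP(Feb 2011)Q(Jan 2011) = 887×12 + 279×11 + 3090×8 = 10644 + 3069 + 24720 = 38433
ΣP(Jan 2011)Q(Jan 2011) = 790×12 + 220×11 + 2945×8 = 9480 + 2420 + 23560 = 35460
link = 38433/35460 = 1.083841
Link Feb 2011→Mar 2011:
ΣP(Mar 2011)Q(Feb 2011) = 1080×13 + 266×13 + 3582×7 = 14040 + 3458 + 25074 = 42572
ΣP(Feb 2011)Q(Feb 2011) = 887×13 + 279×13 + 3090×7 = 11531 + 3627 + 21630 = 36788
link = 42572/36788 = 1.157225
Link Mar 2011→Apr 2011:
ΣP(Apr 2011)Q(Mar 2011) = 1107×16 + 256×15 + 3417×8 = 17712 + 3840 + 27336 = 48888
ΣP(Mar 2011)Q(Mar 2011) = 1080×16 + 266×15 + 3582×8 = 17280 + 3990 + 28656 = 49926
link = 48888/49926 = 0.979209
Chained index = 100 × 1.083841 × 1.157225 × 0.979209 = 122.8171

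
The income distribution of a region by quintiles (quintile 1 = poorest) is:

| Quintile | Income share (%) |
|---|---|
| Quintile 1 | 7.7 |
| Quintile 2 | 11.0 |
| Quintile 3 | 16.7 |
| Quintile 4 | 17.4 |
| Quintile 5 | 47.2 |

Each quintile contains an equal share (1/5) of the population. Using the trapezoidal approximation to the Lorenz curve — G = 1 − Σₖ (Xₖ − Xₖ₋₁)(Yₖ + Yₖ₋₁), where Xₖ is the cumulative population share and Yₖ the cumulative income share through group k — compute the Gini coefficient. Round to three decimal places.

Cumulative income shares Yₖ: 0.0770, 0.1870, 0.3540, 0.5280, 1.0000
Σ (Xₖ−Xₖ₋₁)(Yₖ+Yₖ₋₁) = (1/5)(0.0770+0.0000) + (1/5)(0.1870+0.0770) + (1/5)(0.3540+0.1870) + (1/5)(0.5280+0.3540) + (1/5)(1.0000+0.5280)
  = 0.0154 + 0.0528 + 0.1082 + 0.1764 + 0.3056 = 0.6584
G = 1 − 0.6584 = 0.3416

0.342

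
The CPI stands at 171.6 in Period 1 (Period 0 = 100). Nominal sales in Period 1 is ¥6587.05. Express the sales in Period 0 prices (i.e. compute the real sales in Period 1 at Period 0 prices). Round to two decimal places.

3838.61

Real = Nominal ÷ (Index/100) = 6587.05 ÷ (171.6/100)
     = 6587.05 ÷ 1.716 = 3838.6072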